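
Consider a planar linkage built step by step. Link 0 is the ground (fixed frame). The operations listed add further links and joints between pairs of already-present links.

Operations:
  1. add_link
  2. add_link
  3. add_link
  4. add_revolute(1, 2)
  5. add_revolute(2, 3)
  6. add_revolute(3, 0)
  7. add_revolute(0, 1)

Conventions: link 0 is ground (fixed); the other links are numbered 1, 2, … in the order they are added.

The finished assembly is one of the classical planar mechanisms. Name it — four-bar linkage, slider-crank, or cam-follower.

links: 4 (incl. ground); joints: 4 revolute, 0 prismatic, 0 higher (cam) pair, forming one closed loop
4 links in a single 4R loop → four-bar linkage

four-bar linkage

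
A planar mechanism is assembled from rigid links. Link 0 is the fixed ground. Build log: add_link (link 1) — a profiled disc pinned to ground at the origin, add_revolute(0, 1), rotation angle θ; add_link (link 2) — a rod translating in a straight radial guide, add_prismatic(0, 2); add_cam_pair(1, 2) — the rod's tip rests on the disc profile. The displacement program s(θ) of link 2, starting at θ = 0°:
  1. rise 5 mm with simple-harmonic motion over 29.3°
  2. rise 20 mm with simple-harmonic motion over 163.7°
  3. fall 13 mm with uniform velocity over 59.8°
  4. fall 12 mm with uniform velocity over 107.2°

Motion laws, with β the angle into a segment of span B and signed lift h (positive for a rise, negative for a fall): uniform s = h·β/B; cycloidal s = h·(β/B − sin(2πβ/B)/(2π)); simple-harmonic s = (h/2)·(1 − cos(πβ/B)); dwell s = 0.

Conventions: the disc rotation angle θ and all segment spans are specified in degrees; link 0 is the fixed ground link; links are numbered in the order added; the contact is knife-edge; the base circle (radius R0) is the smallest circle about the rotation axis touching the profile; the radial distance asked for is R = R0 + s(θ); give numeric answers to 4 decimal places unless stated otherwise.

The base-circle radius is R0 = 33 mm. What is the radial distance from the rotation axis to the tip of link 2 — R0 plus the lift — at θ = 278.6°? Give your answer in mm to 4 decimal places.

seg 1 [0°–29.3°] simple-harmonic, h=5: full span → s += 5 → s = 5.0000
seg 2 [29.3°–193°] simple-harmonic, h=20: full span → s += 20 → s = 25.0000
seg 3 [193°–252.8°] uniform, h=-13: full span → s += -13 → s = 12.0000
seg 4 [252.8°–360°] uniform, h=-12: θ=278.6° here. β=25.8, B=107.2. -12·25.8/107.2 = -2.8881 → s = 9.1119
R = R0 + s = 33 + 9.1119 = 42.1119

42.1119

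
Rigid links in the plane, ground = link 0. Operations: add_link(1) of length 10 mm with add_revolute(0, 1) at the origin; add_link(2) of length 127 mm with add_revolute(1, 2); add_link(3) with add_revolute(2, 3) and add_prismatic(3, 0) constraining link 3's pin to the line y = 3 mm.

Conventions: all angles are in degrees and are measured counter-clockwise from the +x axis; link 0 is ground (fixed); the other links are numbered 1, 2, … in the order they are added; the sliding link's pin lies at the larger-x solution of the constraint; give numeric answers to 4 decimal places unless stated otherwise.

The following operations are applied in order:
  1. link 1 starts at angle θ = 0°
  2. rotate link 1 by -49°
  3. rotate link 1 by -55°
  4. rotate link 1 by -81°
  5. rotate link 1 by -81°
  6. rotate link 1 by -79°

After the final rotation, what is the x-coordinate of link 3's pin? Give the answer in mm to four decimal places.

geometry: r = 10 mm, L = 127 mm, e = 3 mm; θ starts at 0°
rotate link 1 by -49°: θ ← 0° -49° = -49°
rotate link 1 by -55°: θ ← -49° -55° = -104°
rotate link 1 by -81°: θ ← -104° -81° = -185°
rotate link 1 by -81°: θ ← -185° -81° = -266°
rotate link 1 by -79°: θ ← -266° -79° = -345°
crank pin P = (r cos θ, r sin θ) = (9.659258, 2.588190)
h = r sin θ − e = 2.588190 − 3 = -0.411810
x = r cos θ + √(L² − h²) = 9.659258 + 126.999332 = 136.658591

136.6586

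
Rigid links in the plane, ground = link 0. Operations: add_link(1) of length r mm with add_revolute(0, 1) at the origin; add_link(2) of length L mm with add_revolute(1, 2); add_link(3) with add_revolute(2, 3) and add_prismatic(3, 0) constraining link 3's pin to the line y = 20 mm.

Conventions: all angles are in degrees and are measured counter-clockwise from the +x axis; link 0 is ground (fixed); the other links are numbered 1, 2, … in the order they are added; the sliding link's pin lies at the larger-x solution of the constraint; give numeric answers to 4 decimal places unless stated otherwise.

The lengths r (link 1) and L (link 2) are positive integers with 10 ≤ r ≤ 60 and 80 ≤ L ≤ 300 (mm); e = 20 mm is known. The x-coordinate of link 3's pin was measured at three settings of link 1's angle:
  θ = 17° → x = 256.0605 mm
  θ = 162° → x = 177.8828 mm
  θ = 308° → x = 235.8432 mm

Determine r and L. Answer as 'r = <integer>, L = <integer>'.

constraint per measurement: (x − r cos θ)² + (r sin θ − e)² = L²
subtracting the θ₁ and θ₂ equations cancels the r² and L² terms:
r = (x₁² − x₂²) / (2[(x₁cos θ₁ + e sin θ₁) − (x₂cos θ₂ + e sin θ₂)]) = 41.0000 → r = 41
L² = (x₁ − r cos θ₁)² + (r sin θ₁ − e)² = 47088.9964 → L = 217.0000 → L = 217
check at θ₃=308°: x = 235.8432 (printed 235.8432) ✓

r = 41, L = 217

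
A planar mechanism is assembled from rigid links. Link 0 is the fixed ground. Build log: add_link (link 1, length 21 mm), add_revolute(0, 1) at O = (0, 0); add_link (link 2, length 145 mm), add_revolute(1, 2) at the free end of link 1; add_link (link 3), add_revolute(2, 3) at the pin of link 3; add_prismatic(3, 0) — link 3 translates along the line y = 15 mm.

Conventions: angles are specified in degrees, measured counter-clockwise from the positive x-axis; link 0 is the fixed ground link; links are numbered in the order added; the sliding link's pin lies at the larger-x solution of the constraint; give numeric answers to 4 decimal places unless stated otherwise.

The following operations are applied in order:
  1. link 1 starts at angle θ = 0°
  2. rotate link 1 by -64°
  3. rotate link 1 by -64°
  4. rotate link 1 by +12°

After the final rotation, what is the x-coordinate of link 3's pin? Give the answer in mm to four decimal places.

geometry: r = 21 mm, L = 145 mm, e = 15 mm; θ starts at 0°
rotate link 1 by -64°: θ ← 0° -64° = -64°
rotate link 1 by -64°: θ ← -64° -64° = -128°
rotate link 1 by +12°: θ ← -128° +12° = -116°
crank pin P = (r cos θ, r sin θ) = (-9.205794, -18.874675)
h = r sin θ − e = -18.874675 − 15 = -33.874675
x = r cos θ + √(L² − h²) = -9.205794 + 140.987611 = 131.781817

131.7818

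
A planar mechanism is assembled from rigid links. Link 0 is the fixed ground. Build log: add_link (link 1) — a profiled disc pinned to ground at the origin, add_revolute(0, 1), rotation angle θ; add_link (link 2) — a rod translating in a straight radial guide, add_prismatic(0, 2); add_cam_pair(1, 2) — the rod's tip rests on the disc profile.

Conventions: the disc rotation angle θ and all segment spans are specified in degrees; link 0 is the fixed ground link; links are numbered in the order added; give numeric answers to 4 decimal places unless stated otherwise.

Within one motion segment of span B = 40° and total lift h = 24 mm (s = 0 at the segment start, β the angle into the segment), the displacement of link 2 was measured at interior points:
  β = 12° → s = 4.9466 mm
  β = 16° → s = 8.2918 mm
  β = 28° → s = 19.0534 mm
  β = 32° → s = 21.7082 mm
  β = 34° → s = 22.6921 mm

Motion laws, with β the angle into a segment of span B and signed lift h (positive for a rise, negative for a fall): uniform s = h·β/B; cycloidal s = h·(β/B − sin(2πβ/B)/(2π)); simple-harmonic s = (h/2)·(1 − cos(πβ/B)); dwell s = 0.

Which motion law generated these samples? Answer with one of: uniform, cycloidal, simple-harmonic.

candidates at β/B = r: uniform s = h·r (linear in β); cycloidal s = h·(r − sin(2πr)/(2π)); simple-harmonic s = (h/2)(1 − cos(πr))
β=12°: printed 4.9466 | uniform 7.2000, cycloidal 3.5672, simple-harmonic 4.9466
β=16°: printed 8.2918 | uniform 9.6000, cycloidal 7.3548, simple-harmonic 8.2918
β=28°: printed 19.0534 | uniform 16.8000, cycloidal 20.4328, simple-harmonic 19.0534
β=32°: printed 21.7082 | uniform 19.2000, cycloidal 22.8328, simple-harmonic 21.7082
β=34°: printed 22.6921 | uniform 20.4000, cycloidal 23.4902, simple-harmonic 22.6921
only one law matches every sample → simple-harmonic

simple-harmonic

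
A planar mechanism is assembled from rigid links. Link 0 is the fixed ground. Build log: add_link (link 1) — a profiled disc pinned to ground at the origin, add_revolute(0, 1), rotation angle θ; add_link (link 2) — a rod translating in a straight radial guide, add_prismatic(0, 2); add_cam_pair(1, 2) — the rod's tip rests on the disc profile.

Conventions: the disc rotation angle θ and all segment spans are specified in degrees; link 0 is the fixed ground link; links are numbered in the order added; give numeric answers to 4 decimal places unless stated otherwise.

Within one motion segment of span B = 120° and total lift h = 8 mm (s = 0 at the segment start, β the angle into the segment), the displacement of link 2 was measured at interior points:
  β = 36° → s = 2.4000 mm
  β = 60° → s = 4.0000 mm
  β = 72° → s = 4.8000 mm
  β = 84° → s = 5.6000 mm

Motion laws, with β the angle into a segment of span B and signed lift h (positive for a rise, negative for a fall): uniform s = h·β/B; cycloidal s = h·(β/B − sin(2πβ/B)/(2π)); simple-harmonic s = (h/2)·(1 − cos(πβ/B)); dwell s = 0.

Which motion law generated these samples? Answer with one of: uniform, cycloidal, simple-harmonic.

candidates at β/B = r: uniform s = h·r (linear in β); cycloidal s = h·(r − sin(2πr)/(2π)); simple-harmonic s = (h/2)(1 − cos(πr))
β=36°: printed 2.4000 | uniform 2.4000, cycloidal 1.1891, simple-harmonic 1.6489
β=60°: printed 4.0000 | uniform 4.0000, cycloidal 4.0000, simple-harmonic 4.0000
β=72°: printed 4.8000 | uniform 4.8000, cycloidal 5.5484, simple-harmonic 5.2361
β=84°: printed 5.6000 | uniform 5.6000, cycloidal 6.8109, simple-harmonic 6.3511
only one law matches every sample → uniform

uniform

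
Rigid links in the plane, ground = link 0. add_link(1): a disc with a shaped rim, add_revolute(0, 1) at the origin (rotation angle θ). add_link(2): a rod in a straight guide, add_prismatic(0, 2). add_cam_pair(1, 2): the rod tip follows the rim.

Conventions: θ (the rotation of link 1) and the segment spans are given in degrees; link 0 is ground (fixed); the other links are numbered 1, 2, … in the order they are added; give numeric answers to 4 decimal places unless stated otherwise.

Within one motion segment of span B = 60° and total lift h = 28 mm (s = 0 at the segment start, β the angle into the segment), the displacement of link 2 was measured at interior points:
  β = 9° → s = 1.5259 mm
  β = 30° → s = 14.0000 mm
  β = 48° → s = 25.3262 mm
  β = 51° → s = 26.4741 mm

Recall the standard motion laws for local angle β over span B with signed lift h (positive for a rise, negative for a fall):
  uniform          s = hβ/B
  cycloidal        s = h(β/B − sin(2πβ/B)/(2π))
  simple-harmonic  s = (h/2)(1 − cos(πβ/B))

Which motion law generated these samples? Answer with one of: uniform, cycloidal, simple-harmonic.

candidates at β/B = r: uniform s = h·r (linear in β); cycloidal s = h·(r − sin(2πr)/(2π)); simple-harmonic s = (h/2)(1 − cos(πr))
β=9°: printed 1.5259 | uniform 4.2000, cycloidal 0.5947, simple-harmonic 1.5259
β=30°: printed 14.0000 | uniform 14.0000, cycloidal 14.0000, simple-harmonic 14.0000
β=48°: printed 25.3262 | uniform 22.4000, cycloidal 26.6382, simple-harmonic 25.3262
β=51°: printed 26.4741 | uniform 23.8000, cycloidal 27.4053, simple-harmonic 26.4741
only one law matches every sample → simple-harmonic

simple-harmonic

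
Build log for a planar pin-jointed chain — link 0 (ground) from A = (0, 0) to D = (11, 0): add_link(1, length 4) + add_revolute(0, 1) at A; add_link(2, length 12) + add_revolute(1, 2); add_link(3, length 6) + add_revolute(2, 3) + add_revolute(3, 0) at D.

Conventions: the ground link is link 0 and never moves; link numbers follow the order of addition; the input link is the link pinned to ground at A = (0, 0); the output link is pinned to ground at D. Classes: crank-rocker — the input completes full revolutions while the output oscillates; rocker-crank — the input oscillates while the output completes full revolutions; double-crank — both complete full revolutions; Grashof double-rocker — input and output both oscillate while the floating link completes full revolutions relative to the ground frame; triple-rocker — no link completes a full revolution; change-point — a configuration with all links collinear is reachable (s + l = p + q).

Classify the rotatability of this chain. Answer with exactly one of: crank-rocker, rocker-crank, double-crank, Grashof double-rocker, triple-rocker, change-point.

lengths: ground=11, input=4, coupler=12, output=6
sorted: s=4 (shortest), l=12 (longest), p+q=17
s + l = 16 vs p + q = 17
s + l < p + q (Grashof) with shortest = input link → crank-rocker

crank-rocker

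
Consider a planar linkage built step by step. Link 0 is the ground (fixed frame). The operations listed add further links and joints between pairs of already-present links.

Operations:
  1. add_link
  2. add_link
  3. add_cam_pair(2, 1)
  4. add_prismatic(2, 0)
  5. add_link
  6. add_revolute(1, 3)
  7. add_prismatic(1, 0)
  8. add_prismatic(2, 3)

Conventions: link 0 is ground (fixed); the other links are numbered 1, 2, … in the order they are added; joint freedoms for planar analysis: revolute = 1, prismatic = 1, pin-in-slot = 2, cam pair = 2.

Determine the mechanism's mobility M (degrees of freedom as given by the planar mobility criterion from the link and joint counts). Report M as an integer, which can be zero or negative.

L=1 J1=0 J2=0
add link → L=2 J1=0 J2=0
add link → L=3 J1=0 J2=0
C@2,1 dof=2 J2 → L=3 J1=0 J2=1
P@2,0 dof=1 J1 → L=3 J1=1 J2=1
add link → L=4 J1=1 J2=1
R@1,3 dof=1 J1 → L=4 J1=2 J2=1
P@1,0 dof=1 J1 → L=4 J1=3 J2=1
P@2,3 dof=1 J1 → L=4 J1=4 J2=1
M=3(L−1)−2J1−J2=3·3−2·4−1=0

M = 0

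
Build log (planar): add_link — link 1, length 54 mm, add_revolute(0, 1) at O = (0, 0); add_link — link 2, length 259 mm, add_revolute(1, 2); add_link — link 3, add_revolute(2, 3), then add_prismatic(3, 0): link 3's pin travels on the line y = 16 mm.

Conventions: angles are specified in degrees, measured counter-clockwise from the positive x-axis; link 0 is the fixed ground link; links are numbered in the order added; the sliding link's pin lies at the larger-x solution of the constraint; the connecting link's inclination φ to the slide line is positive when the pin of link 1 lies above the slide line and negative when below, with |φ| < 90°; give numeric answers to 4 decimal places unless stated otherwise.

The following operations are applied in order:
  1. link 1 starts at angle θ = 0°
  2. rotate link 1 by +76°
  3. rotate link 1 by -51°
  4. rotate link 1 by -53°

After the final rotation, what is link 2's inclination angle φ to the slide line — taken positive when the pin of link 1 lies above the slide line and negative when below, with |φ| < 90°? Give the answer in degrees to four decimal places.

geometry: r = 54 mm, L = 259 mm, e = 16 mm; θ starts at 0°
rotate link 1 by +76°: θ ← 0° +76° = 76°
rotate link 1 by -51°: θ ← 76° -51° = 25°
rotate link 1 by -53°: θ ← 25° -53° = -28°
h = r sin θ − e = -25.351464 − 16 = -41.351464
sin φ = h / L = -41.351464 / 259 = -0.15965816
φ = arcsin(-0.15965816) = -9.187055°

-9.1871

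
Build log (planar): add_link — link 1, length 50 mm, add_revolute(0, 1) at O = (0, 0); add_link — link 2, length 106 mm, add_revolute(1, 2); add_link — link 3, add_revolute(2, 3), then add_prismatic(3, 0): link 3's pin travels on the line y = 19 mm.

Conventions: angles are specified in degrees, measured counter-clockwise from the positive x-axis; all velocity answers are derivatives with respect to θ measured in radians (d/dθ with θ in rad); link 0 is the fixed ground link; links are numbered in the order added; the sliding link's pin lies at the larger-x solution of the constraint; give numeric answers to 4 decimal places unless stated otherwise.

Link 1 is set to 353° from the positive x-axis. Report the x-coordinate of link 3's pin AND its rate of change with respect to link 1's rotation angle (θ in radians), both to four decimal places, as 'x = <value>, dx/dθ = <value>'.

geometry: r = 50 mm, L = 106 mm, e = 19 mm
crank pin P = (r cos θ, r sin θ) = (49.627308, -6.093467)
h = r sin θ − e = -6.093467 − 19 = -25.093467
x = r cos θ + √(L² − h²) = 49.627308 + 102.986979 = 152.614287
dx/dθ = −r sin θ − h·r cos θ/√(L² − h²) (θ in radians; h = -25.093467) = 18.185493

x = 152.6143, dx/dθ = 18.1855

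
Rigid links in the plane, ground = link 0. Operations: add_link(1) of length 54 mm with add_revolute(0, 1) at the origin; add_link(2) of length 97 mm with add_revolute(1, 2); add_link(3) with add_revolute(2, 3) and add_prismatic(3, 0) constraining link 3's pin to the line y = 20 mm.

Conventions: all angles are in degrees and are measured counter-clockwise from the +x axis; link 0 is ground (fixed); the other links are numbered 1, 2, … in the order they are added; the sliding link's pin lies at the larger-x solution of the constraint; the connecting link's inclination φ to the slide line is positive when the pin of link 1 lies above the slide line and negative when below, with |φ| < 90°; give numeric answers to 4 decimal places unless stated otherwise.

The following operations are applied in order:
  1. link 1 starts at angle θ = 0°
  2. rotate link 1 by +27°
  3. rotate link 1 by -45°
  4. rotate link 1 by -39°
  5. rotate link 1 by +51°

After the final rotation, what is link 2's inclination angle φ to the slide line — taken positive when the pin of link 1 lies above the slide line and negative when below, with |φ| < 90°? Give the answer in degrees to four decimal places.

geometry: r = 54 mm, L = 97 mm, e = 20 mm; θ starts at 0°
rotate link 1 by +27°: θ ← 0° +27° = 27°
rotate link 1 by -45°: θ ← 27° -45° = -18°
rotate link 1 by -39°: θ ← -18° -39° = -57°
rotate link 1 by +51°: θ ← -57° +51° = -6°
h = r sin θ − e = -5.644537 − 20 = -25.644537
sin φ = h / L = -25.644537 / 97 = -0.26437667
φ = arcsin(-0.26437667) = -15.329918°

-15.3299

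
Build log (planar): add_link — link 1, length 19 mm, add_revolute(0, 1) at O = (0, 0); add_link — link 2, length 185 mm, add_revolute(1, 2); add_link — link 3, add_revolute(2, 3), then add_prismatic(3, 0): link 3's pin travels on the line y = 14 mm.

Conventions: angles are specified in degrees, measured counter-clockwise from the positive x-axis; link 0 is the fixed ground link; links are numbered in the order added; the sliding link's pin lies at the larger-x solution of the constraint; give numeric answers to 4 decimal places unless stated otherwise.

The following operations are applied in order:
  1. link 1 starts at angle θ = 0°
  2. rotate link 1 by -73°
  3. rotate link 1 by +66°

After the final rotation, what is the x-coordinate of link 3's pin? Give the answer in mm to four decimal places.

geometry: r = 19 mm, L = 185 mm, e = 14 mm; θ starts at 0°
rotate link 1 by -73°: θ ← 0° -73° = -73°
rotate link 1 by +66°: θ ← -73° +66° = -7°
crank pin P = (r cos θ, r sin θ) = (18.858377, -2.315518)
h = r sin θ − e = -2.315518 − 14 = -16.315518
x = r cos θ + √(L² − h²) = 18.858377 + 184.279147 = 203.137524

203.1375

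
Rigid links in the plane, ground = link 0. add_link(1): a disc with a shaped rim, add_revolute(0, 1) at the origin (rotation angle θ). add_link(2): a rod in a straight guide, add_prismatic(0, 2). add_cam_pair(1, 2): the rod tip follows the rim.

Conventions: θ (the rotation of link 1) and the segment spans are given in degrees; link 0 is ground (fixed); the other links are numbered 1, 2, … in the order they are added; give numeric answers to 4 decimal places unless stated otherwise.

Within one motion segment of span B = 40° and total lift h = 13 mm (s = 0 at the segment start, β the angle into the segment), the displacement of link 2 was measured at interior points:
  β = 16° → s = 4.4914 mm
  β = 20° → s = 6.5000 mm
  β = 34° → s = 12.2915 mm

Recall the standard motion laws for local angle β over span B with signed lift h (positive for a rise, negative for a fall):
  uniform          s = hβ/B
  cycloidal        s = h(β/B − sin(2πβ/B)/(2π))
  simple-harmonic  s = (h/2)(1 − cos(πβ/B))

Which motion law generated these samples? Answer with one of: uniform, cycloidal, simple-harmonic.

candidates at β/B = r: uniform s = h·r (linear in β); cycloidal s = h·(r − sin(2πr)/(2π)); simple-harmonic s = (h/2)(1 − cos(πr))
β=16°: printed 4.4914 | uniform 5.2000, cycloidal 3.9839, simple-harmonic 4.4914
β=20°: printed 6.5000 | uniform 6.5000, cycloidal 6.5000, simple-harmonic 6.5000
β=34°: printed 12.2915 | uniform 11.0500, cycloidal 12.7239, simple-harmonic 12.2915
only one law matches every sample → simple-harmonic

simple-harmonic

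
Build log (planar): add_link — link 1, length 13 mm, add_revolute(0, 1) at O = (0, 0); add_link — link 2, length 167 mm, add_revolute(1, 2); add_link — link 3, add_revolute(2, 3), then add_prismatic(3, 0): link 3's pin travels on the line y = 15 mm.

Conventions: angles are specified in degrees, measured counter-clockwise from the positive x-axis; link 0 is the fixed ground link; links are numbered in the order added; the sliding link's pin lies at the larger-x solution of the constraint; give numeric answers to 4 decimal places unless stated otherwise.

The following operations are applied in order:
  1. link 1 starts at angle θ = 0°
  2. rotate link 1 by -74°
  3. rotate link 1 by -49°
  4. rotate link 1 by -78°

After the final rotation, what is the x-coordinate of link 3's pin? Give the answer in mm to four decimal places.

geometry: r = 13 mm, L = 167 mm, e = 15 mm; θ starts at 0°
rotate link 1 by -74°: θ ← 0° -74° = -74°
rotate link 1 by -49°: θ ← -74° -49° = -123°
rotate link 1 by -78°: θ ← -123° -78° = -201°
crank pin P = (r cos θ, r sin θ) = (-12.136546, 4.658783)
h = r sin θ − e = 4.658783 − 15 = -10.341217
x = r cos θ + √(L² − h²) = -12.136546 + 166.679511 = 154.542965

154.5430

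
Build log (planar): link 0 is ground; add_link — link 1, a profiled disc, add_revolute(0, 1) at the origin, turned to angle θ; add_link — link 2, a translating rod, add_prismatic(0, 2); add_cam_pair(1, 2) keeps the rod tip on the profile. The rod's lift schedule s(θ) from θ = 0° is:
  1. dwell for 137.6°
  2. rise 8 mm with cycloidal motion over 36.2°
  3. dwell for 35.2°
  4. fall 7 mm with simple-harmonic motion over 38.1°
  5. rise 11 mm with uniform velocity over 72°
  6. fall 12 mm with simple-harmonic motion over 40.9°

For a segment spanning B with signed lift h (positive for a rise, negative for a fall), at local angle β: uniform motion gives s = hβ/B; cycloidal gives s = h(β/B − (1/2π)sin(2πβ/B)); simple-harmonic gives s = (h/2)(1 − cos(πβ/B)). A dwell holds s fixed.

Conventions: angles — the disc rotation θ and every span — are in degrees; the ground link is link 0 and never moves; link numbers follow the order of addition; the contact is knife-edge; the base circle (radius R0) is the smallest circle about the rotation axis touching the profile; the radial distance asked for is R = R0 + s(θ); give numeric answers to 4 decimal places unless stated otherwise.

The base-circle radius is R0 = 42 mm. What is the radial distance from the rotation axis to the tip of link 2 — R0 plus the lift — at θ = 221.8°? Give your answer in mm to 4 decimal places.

seg 1 [0°–137.6°] dwell: s stays 0.0000
seg 2 [137.6°–173.8°] cycloidal, h=8: full span → s += 8 → s = 8.0000
seg 3 [173.8°–209°] dwell: s stays 8.0000
seg 4 [209°–247.1°] simple-harmonic, h=-7: θ=221.8° here. β=12.8, B=38.1. -7/2·(1 − cos(π·0.3360)) = -1.7751 → s = 6.2249
R = R0 + s = 42 + 6.2249 = 48.2249

48.2249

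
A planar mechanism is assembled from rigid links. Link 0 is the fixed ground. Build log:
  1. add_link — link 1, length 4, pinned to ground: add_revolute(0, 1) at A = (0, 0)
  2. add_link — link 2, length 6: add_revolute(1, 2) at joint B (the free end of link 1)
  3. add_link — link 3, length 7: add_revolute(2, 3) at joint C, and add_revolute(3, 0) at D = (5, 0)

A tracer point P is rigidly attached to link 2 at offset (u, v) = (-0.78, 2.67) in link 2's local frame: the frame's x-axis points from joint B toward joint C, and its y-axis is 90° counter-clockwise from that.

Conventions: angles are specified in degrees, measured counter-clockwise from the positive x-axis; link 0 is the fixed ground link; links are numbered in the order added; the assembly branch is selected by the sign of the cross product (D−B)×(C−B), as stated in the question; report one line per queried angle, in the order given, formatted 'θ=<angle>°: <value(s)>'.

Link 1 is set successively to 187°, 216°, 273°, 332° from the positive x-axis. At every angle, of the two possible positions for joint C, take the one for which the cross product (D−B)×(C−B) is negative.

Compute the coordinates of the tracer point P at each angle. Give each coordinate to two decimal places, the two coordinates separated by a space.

A=(0,0), D=(5.00,0)
θ=187°: B = A + 4.00·(cos187°, sin187°) = (-3.9702, -0.4875)
θ=187°: |BD| = 8.9834
θ=187°: circle(B,6.00) ∩ circle(D,7.00): a=3.7682, h=4.6692
θ=187°:   candidates: C₊=(-0.4609,4.3793) cross=41.945; C₋=(0.0458,-4.9453) cross=-41.945
θ=187°:   branch - wants cross < 0 → take C=(0.0458,-4.9453) (cross=-41.945)
θ=187°: ex = (C−B)/|BC| = (0.6693,-0.7430); ey = (0.7430,0.6693)
θ=187°: P = B + -0.78·ex + 2.67·ey = (-2.5085,1.8791)
θ=216°: B = A + 4.00·(cos216°, sin216°) = (-3.2361, -2.3511)
θ=216°: |BD| = 8.5651
θ=216°: circle(B,6.00) ∩ circle(D,7.00): a=3.5236, h=4.8563
θ=216°:   candidates: C₊=(-1.1809,3.2859) cross=41.595; C₋=(1.4853,-6.0537) cross=-41.595
θ=216°:   branch - wants cross < 0 → take C=(1.4853,-6.0537) (cross=-41.595)
θ=216°: ex = (C−B)/|BC| = (0.7869,-0.6171); ey = (0.6171,0.7869)
θ=216°: P = B + -0.78·ex + 2.67·ey = (-2.2022,0.2312)
θ=273°: B = A + 4.00·(cos273°, sin273°) = (0.2093, -3.9945)
θ=273°: |BD| = 6.2375
θ=273°: circle(B,6.00) ∩ circle(D,7.00): a=2.0767, h=5.6292
θ=273°:   candidates: C₊=(-1.8006,1.6588) cross=35.112; C₋=(5.4092,-6.9880) cross=-35.112
θ=273°:   branch - wants cross < 0 → take C=(5.4092,-6.9880) (cross=-35.112)
θ=273°: ex = (C−B)/|BC| = (0.8666,-0.4989); ey = (0.4989,0.8666)
θ=273°: P = B + -0.78·ex + 2.67·ey = (0.8655,-1.2914)
θ=332°: B = A + 4.00·(cos332°, sin332°) = (3.5318, -1.8779)
θ=332°: |BD| = 2.3837
θ=332°: circle(B,6.00) ∩ circle(D,7.00): a=-1.5350, h=5.8003
θ=332°:   candidates: C₊=(-1.9831,0.4855) cross=13.826; C₋=(7.1558,-6.6598) cross=-13.826
θ=332°:   branch - wants cross < 0 → take C=(7.1558,-6.6598) (cross=-13.826)
θ=332°: ex = (C−B)/|BC| = (0.6040,-0.7970); ey = (0.7970,0.6040)
θ=332°: P = B + -0.78·ex + 2.67·ey = (5.1886,0.3565)

θ=187°: -2.51 1.88
θ=216°: -2.20 0.23
θ=273°: 0.87 -1.29
θ=332°: 5.19 0.36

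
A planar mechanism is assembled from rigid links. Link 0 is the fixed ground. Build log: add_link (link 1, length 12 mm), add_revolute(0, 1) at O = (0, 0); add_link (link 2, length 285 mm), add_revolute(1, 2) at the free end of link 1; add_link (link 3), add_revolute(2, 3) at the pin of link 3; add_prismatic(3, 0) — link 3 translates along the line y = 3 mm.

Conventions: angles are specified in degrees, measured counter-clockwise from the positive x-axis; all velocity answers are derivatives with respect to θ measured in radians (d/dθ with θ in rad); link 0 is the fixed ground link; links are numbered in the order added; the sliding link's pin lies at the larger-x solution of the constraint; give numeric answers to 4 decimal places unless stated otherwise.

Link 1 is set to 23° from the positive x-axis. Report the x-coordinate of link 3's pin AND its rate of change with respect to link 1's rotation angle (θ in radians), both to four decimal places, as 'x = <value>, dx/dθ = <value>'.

geometry: r = 12 mm, L = 285 mm, e = 3 mm
crank pin P = (r cos θ, r sin θ) = (11.046058, 4.688774)
h = r sin θ − e = 4.688774 − 3 = 1.688774
x = r cos θ + √(L² − h²) = 11.046058 + 284.994997 = 296.041055
dx/dθ = −r sin θ − h·r cos θ/√(L² − h²) (θ in radians; h = 1.688774) = -4.754228

x = 296.0411, dx/dθ = -4.7542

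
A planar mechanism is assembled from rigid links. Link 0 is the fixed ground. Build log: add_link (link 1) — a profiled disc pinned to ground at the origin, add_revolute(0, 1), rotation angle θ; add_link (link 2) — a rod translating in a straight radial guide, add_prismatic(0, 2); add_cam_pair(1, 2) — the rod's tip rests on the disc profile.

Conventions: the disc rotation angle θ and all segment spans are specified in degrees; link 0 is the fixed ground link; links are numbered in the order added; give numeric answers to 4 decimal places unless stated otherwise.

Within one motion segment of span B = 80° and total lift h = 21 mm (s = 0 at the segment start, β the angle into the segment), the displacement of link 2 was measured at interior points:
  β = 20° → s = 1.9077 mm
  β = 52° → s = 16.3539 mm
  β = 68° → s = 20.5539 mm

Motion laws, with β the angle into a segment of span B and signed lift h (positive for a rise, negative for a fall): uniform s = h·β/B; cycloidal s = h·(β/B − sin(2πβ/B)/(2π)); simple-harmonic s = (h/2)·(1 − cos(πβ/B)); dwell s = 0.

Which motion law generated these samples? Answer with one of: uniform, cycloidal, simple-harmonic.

candidates at β/B = r: uniform s = h·r (linear in β); cycloidal s = h·(r − sin(2πr)/(2π)); simple-harmonic s = (h/2)(1 − cos(πr))
β=20°: printed 1.9077 | uniform 5.2500, cycloidal 1.9077, simple-harmonic 3.0754
β=52°: printed 16.3539 | uniform 13.6500, cycloidal 16.3539, simple-harmonic 15.2669
β=68°: printed 20.5539 | uniform 17.8500, cycloidal 20.5539, simple-harmonic 19.8556
only one law matches every sample → cycloidal

cycloidal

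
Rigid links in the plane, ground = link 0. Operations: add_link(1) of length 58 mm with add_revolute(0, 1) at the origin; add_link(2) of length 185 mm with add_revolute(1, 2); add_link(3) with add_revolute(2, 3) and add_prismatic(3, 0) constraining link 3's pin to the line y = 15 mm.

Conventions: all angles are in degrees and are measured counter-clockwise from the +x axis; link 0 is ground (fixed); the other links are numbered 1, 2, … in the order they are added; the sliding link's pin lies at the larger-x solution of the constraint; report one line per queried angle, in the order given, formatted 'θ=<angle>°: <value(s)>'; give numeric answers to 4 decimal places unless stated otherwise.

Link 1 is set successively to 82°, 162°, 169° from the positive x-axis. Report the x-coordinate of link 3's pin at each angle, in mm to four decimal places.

geometry: r = 58 mm, L = 185 mm, e = 15 mm
θ=82°: crank pin P = (r cos θ, r sin θ) = (8.072040, 57.435548)
θ=82°: h = r sin θ − e = 57.435548 − 15 = 42.435548
θ=82°: x = r cos θ + √(L² − h²) = 8.072040 + 180.067277 = 188.139317
θ=162°: crank pin P = (r cos θ, r sin θ) = (-55.161278, 17.922986)
θ=162°: h = r sin θ − e = 17.922986 − 15 = 2.922986
θ=162°: x = r cos θ + √(L² − h²) = -55.161278 + 184.976907 = 129.815629
θ=169°: crank pin P = (r cos θ, r sin θ) = (-56.934377, 11.066922)
θ=169°: h = r sin θ − e = 11.066922 − 15 = -3.933078
θ=169°: x = r cos θ + √(L² − h²) = -56.934377 + 184.958187 = 128.023810

θ=82°: 188.1393
θ=162°: 129.8156
θ=169°: 128.0238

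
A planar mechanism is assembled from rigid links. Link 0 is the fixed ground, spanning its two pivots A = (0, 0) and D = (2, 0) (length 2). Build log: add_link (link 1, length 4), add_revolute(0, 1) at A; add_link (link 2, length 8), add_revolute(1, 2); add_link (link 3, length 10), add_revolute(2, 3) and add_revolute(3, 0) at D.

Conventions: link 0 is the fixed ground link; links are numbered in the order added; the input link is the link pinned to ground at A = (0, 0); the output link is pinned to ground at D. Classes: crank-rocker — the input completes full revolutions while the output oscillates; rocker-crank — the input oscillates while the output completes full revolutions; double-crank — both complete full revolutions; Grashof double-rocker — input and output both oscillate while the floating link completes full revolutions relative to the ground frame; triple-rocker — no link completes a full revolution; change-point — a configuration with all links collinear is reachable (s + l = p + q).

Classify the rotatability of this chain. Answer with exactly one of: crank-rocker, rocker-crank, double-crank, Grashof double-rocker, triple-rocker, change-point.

lengths: ground=2, input=4, coupler=8, output=10
sorted: s=2 (shortest), l=10 (longest), p+q=12
s + l = 12 vs p + q = 12
s + l = p + q → change-point (collinear configuration reachable)

change-point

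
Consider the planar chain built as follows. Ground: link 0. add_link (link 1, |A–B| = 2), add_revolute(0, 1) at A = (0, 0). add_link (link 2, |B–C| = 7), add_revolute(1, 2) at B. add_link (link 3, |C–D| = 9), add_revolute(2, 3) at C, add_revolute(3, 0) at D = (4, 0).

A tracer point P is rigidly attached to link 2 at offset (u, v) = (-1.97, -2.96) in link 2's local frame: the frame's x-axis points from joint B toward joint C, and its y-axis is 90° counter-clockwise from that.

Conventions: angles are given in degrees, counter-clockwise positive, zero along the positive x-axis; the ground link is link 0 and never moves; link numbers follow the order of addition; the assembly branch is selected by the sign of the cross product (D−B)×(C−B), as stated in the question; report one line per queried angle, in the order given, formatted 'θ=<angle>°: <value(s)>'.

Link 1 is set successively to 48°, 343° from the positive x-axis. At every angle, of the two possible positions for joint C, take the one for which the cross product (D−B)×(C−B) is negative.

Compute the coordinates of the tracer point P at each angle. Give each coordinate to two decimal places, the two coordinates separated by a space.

A=(0,0), D=(4.00,0)
θ=48°: B = A + 2.00·(cos48°, sin48°) = (1.3383, 1.4863)
θ=48°: |BD| = 3.0486
θ=48°: circle(B,7.00) ∩ circle(D,9.00): a=-3.7240, h=5.9272
θ=48°:   candidates: C₊=(0.9765,8.4769) cross=18.070; C₋=(-4.8029,-1.8732) cross=-18.070
θ=48°:   branch - wants cross < 0 → take C=(-4.8029,-1.8732) (cross=-18.070)
θ=48°: ex = (C−B)/|BC| = (-0.8773,-0.4799); ey = (0.4799,-0.8773)
θ=48°: P = B + -1.97·ex + -2.96·ey = (1.6460,5.0286)
θ=343°: B = A + 2.00·(cos343°, sin343°) = (1.9126, -0.5847)
θ=343°: |BD| = 2.1677
θ=343°: circle(B,7.00) ∩ circle(D,9.00): a=-6.2971, h=3.0573
θ=343°:   candidates: C₊=(-4.9757,0.6606) cross=6.627; C₋=(-3.3263,-5.2273) cross=-6.627
θ=343°:   branch - wants cross < 0 → take C=(-3.3263,-5.2273) (cross=-6.627)
θ=343°: ex = (C−B)/|BC| = (-0.7484,-0.6632); ey = (0.6632,-0.7484)
θ=343°: P = B + -1.97·ex + -2.96·ey = (1.4239,2.9371)

θ=48°: 1.65 5.03
θ=343°: 1.42 2.94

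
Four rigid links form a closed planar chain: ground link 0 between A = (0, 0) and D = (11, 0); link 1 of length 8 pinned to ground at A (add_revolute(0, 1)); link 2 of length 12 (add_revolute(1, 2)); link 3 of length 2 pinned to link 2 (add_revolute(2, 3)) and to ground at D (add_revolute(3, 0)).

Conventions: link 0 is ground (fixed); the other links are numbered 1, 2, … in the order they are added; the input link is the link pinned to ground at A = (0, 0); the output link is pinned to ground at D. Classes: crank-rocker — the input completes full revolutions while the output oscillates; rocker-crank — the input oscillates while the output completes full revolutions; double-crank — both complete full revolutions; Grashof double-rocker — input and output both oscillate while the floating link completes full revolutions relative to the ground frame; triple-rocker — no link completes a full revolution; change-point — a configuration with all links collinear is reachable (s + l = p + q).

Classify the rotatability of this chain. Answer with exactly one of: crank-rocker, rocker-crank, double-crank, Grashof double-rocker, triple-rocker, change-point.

lengths: ground=11, input=8, coupler=12, output=2
sorted: s=2 (shortest), l=12 (longest), p+q=19
s + l = 14 vs p + q = 19
s + l < p + q (Grashof) with shortest = output link → rocker-crank

rocker-crank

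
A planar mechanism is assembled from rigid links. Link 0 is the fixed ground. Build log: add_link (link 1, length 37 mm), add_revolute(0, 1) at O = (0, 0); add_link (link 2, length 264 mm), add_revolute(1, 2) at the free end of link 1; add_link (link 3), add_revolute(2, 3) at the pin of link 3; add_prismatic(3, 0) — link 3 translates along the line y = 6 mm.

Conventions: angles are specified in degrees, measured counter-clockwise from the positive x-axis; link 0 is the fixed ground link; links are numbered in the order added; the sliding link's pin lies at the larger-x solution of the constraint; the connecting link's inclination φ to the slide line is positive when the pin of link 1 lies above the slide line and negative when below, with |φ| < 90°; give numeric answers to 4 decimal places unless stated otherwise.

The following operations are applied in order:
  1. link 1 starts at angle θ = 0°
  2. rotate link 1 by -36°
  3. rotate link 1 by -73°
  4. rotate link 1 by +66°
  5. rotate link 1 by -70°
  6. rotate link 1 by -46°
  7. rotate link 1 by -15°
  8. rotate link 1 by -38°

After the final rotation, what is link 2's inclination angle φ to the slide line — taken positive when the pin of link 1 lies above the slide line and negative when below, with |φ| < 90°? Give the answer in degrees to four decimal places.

geometry: r = 37 mm, L = 264 mm, e = 6 mm; θ starts at 0°
rotate link 1 by -36°: θ ← 0° -36° = -36°
rotate link 1 by -73°: θ ← -36° -73° = -109°
rotate link 1 by +66°: θ ← -109° +66° = -43°
rotate link 1 by -70°: θ ← -43° -70° = -113°
rotate link 1 by -46°: θ ← -113° -46° = -159°
rotate link 1 by -15°: θ ← -159° -15° = -174°
rotate link 1 by -38°: θ ← -174° -38° = -212°
h = r sin θ − e = 19.607013 − 6 = 13.607013
sin φ = h / L = 13.607013 / 264 = 0.05154172
φ = arcsin(0.05154172) = 2.954432°

2.9544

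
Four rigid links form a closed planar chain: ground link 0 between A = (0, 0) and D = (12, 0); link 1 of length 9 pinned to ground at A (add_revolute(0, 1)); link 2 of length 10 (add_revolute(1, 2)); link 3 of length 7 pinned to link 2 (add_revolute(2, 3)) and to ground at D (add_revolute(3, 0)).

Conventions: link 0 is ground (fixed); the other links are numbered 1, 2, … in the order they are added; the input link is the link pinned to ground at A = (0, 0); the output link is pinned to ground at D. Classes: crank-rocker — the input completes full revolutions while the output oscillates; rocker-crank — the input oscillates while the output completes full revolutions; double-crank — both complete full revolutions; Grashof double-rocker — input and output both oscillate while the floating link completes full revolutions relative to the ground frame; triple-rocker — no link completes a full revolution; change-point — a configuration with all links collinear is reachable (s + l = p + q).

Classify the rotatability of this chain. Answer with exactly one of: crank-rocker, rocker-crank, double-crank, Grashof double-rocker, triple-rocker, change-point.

lengths: ground=12, input=9, coupler=10, output=7
sorted: s=7 (shortest), l=12 (longest), p+q=19
s + l = 19 vs p + q = 19
s + l = p + q → change-point (collinear configuration reachable)

change-point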